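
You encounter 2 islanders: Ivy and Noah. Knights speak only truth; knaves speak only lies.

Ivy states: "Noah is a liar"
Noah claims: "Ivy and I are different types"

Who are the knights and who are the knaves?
Ivy is a knave.
Noah is a knight.

Verification:
- Ivy (knave) says "Noah is a liar" - this is FALSE (a lie) because Noah is a knight.
- Noah (knight) says "Ivy and I are different types" - this is TRUE because Noah is a knight and Ivy is a knave.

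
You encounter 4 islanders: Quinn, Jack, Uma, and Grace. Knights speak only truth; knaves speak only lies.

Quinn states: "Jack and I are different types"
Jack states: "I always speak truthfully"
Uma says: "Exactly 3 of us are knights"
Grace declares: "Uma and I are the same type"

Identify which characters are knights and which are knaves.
Quinn is a knight.
Jack is a knave.
Uma is a knight.
Grace is a knight.

Verification:
- Quinn (knight) says "Jack and I are different types" - this is TRUE because Quinn is a knight and Jack is a knave.
- Jack (knave) says "I always speak truthfully" - this is FALSE (a lie) because Jack is a knave.
- Uma (knight) says "Exactly 3 of us are knights" - this is TRUE because there are 3 knights.
- Grace (knight) says "Uma and I are the same type" - this is TRUE because Grace is a knight and Uma is a knight.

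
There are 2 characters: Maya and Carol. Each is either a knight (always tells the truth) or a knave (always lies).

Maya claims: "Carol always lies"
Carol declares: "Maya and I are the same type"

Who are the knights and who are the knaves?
Maya is a knight.
Carol is a knave.

Verification:
- Maya (knight) says "Carol always lies" - this is TRUE because Carol is a knave.
- Carol (knave) says "Maya and I are the same type" - this is FALSE (a lie) because Carol is a knave and Maya is a knight.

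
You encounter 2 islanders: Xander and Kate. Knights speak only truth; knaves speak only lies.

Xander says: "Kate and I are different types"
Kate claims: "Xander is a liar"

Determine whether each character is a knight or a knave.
Xander is a knight.
Kate is a knave.

Verification:
- Xander (knight) says "Kate and I are different types" - this is TRUE because Xander is a knight and Kate is a knave.
- Kate (knave) says "Xander is a liar" - this is FALSE (a lie) because Xander is a knight.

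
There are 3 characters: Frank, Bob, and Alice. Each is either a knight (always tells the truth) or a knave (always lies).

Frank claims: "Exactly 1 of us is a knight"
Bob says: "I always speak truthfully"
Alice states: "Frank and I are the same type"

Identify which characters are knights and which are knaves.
Frank is a knight.
Bob is a knave.
Alice is a knave.

Verification:
- Frank (knight) says "Exactly 1 of us is a knight" - this is TRUE because there are 1 knights.
- Bob (knave) says "I always speak truthfully" - this is FALSE (a lie) because Bob is a knave.
- Alice (knave) says "Frank and I are the same type" - this is FALSE (a lie) because Alice is a knave and Frank is a knight.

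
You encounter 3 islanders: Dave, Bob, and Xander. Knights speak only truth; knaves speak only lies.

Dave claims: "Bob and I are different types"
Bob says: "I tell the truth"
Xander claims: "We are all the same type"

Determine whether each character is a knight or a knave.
Dave is a knight.
Bob is a knave.
Xander is a knave.

Verification:
- Dave (knight) says "Bob and I are different types" - this is TRUE because Dave is a knight and Bob is a knave.
- Bob (knave) says "I tell the truth" - this is FALSE (a lie) because Bob is a knave.
- Xander (knave) says "We are all the same type" - this is FALSE (a lie) because Dave is a knight and Bob and Xander are knaves.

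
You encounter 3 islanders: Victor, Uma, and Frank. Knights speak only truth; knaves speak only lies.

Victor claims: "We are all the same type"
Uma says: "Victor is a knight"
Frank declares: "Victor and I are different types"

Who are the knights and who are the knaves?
Victor is a knave.
Uma is a knave.
Frank is a knight.

Verification:
- Victor (knave) says "We are all the same type" - this is FALSE (a lie) because Frank is a knight and Victor and Uma are knaves.
- Uma (knave) says "Victor is a knight" - this is FALSE (a lie) because Victor is a knave.
- Frank (knight) says "Victor and I are different types" - this is TRUE because Frank is a knight and Victor is a knave.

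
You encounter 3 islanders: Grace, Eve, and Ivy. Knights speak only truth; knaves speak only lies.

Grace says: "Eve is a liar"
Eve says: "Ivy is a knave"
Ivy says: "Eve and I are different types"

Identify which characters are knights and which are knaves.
Grace is a knight.
Eve is a knave.
Ivy is a knight.

Verification:
- Grace (knight) says "Eve is a liar" - this is TRUE because Eve is a knave.
- Eve (knave) says "Ivy is a knave" - this is FALSE (a lie) because Ivy is a knight.
- Ivy (knight) says "Eve and I are different types" - this is TRUE because Ivy is a knight and Eve is a knave.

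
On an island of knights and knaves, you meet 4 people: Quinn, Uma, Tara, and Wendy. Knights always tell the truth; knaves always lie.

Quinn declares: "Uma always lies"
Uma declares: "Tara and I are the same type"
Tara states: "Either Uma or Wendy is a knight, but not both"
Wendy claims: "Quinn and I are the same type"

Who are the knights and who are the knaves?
Quinn is a knight.
Uma is a knave.
Tara is a knight.
Wendy is a knight.

Verification:
- Quinn (knight) says "Uma always lies" - this is TRUE because Uma is a knave.
- Uma (knave) says "Tara and I are the same type" - this is FALSE (a lie) because Uma is a knave and Tara is a knight.
- Tara (knight) says "Either Uma or Wendy is a knight, but not both" - this is TRUE because Uma is a knave and Wendy is a knight.
- Wendy (knight) says "Quinn and I are the same type" - this is TRUE because Wendy is a knight and Quinn is a knight.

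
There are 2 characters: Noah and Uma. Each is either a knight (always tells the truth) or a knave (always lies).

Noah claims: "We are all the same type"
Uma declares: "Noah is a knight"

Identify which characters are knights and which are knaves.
Noah is a knight.
Uma is a knight.

Verification:
- Noah (knight) says "We are all the same type" - this is TRUE because Noah and Uma are knights.
- Uma (knight) says "Noah is a knight" - this is TRUE because Noah is a knight.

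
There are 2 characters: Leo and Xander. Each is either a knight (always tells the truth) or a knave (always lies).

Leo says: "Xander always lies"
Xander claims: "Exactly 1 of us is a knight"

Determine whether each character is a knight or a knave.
Leo is a knave.
Xander is a knight.

Verification:
- Leo (knave) says "Xander always lies" - this is FALSE (a lie) because Xander is a knight.
- Xander (knight) says "Exactly 1 of us is a knight" - this is TRUE because there are 1 knights.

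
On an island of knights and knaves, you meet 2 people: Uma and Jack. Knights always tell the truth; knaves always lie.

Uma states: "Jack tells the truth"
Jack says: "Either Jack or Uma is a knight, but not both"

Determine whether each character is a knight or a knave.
Uma is a knave.
Jack is a knave.

Verification:
- Uma (knave) says "Jack tells the truth" - this is FALSE (a lie) because Jack is a knave.
- Jack (knave) says "Either Jack or Uma is a knight, but not both" - this is FALSE (a lie) because Jack is a knave and Uma is a knave.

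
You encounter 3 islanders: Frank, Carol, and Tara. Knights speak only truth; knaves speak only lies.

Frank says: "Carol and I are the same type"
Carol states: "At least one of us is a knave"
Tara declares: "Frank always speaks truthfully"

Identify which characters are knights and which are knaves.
Frank is a knave.
Carol is a knight.
Tara is a knave.

Verification:
- Frank (knave) says "Carol and I are the same type" - this is FALSE (a lie) because Frank is a knave and Carol is a knight.
- Carol (knight) says "At least one of us is a knave" - this is TRUE because Frank and Tara are knaves.
- Tara (knave) says "Frank always speaks truthfully" - this is FALSE (a lie) because Frank is a knave.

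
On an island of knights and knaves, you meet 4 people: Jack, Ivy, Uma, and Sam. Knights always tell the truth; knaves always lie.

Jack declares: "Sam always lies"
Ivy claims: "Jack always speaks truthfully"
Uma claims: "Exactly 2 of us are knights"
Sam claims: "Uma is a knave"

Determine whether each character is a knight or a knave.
Jack is a knave.
Ivy is a knave.
Uma is a knave.
Sam is a knight.

Verification:
- Jack (knave) says "Sam always lies" - this is FALSE (a lie) because Sam is a knight.
- Ivy (knave) says "Jack always speaks truthfully" - this is FALSE (a lie) because Jack is a knave.
- Uma (knave) says "Exactly 2 of us are knights" - this is FALSE (a lie) because there are 1 knights.
- Sam (knight) says "Uma is a knave" - this is TRUE because Uma is a knave.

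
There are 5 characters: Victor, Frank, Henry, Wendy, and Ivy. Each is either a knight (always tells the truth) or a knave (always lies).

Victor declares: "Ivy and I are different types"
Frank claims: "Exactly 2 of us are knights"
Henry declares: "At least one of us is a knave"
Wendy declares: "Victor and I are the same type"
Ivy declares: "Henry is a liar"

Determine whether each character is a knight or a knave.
Victor is a knight.
Frank is a knave.
Henry is a knight.
Wendy is a knight.
Ivy is a knave.

Verification:
- Victor (knight) says "Ivy and I are different types" - this is TRUE because Victor is a knight and Ivy is a knave.
- Frank (knave) says "Exactly 2 of us are knights" - this is FALSE (a lie) because there are 3 knights.
- Henry (knight) says "At least one of us is a knave" - this is TRUE because Frank and Ivy are knaves.
- Wendy (knight) says "Victor and I are the same type" - this is TRUE because Wendy is a knight and Victor is a knight.
- Ivy (knave) says "Henry is a liar" - this is FALSE (a lie) because Henry is a knight.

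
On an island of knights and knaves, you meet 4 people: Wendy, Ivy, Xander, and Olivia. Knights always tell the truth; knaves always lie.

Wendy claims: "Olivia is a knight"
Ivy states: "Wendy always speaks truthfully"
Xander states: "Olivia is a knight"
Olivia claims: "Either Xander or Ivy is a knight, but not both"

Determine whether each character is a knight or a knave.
Wendy is a knave.
Ivy is a knave.
Xander is a knave.
Olivia is a knave.

Verification:
- Wendy (knave) says "Olivia is a knight" - this is FALSE (a lie) because Olivia is a knave.
- Ivy (knave) says "Wendy always speaks truthfully" - this is FALSE (a lie) because Wendy is a knave.
- Xander (knave) says "Olivia is a knight" - this is FALSE (a lie) because Olivia is a knave.
- Olivia (knave) says "Either Xander or Ivy is a knight, but not both" - this is FALSE (a lie) because Xander is a knave and Ivy is a knave.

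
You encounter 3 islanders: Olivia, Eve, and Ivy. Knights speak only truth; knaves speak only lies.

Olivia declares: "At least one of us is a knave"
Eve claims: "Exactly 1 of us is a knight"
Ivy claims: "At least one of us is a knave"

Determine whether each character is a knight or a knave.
Olivia is a knight.
Eve is a knave.
Ivy is a knight.

Verification:
- Olivia (knight) says "At least one of us is a knave" - this is TRUE because Eve is a knave.
- Eve (knave) says "Exactly 1 of us is a knight" - this is FALSE (a lie) because there are 2 knights.
- Ivy (knight) says "At least one of us is a knave" - this is TRUE because Eve is a knave.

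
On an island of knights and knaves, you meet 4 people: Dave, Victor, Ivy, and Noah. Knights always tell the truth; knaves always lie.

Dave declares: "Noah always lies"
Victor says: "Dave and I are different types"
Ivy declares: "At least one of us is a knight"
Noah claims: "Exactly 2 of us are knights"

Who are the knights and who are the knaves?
Dave is a knave.
Victor is a knave.
Ivy is a knight.
Noah is a knight.

Verification:
- Dave (knave) says "Noah always lies" - this is FALSE (a lie) because Noah is a knight.
- Victor (knave) says "Dave and I are different types" - this is FALSE (a lie) because Victor is a knave and Dave is a knave.
- Ivy (knight) says "At least one of us is a knight" - this is TRUE because Ivy and Noah are knights.
- Noah (knight) says "Exactly 2 of us are knights" - this is TRUE because there are 2 knights.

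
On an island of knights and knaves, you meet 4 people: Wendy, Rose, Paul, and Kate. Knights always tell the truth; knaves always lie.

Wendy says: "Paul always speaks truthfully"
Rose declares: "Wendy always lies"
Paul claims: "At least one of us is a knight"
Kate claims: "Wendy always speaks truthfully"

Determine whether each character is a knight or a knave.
Wendy is a knight.
Rose is a knave.
Paul is a knight.
Kate is a knight.

Verification:
- Wendy (knight) says "Paul always speaks truthfully" - this is TRUE because Paul is a knight.
- Rose (knave) says "Wendy always lies" - this is FALSE (a lie) because Wendy is a knight.
- Paul (knight) says "At least one of us is a knight" - this is TRUE because Wendy, Paul, and Kate are knights.
- Kate (knight) says "Wendy always speaks truthfully" - this is TRUE because Wendy is a knight.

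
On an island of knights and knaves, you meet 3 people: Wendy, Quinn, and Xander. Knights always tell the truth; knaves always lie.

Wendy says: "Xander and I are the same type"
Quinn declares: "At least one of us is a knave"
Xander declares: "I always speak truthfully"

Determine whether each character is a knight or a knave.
Wendy is a knave.
Quinn is a knight.
Xander is a knight.

Verification:
- Wendy (knave) says "Xander and I are the same type" - this is FALSE (a lie) because Wendy is a knave and Xander is a knight.
- Quinn (knight) says "At least one of us is a knave" - this is TRUE because Wendy is a knave.
- Xander (knight) says "I always speak truthfully" - this is TRUE because Xander is a knight.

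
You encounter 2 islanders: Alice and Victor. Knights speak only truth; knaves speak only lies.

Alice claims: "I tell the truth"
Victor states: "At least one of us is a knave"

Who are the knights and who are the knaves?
Alice is a knave.
Victor is a knight.

Verification:
- Alice (knave) says "I tell the truth" - this is FALSE (a lie) because Alice is a knave.
- Victor (knight) says "At least one of us is a knave" - this is TRUE because Alice is a knave.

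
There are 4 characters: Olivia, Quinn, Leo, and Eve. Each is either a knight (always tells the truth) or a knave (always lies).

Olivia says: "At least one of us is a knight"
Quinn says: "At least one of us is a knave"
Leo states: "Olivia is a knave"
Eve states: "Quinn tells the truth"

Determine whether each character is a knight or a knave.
Olivia is a knight.
Quinn is a knight.
Leo is a knave.
Eve is a knight.

Verification:
- Olivia (knight) says "At least one of us is a knight" - this is TRUE because Olivia, Quinn, and Eve are knights.
- Quinn (knight) says "At least one of us is a knave" - this is TRUE because Leo is a knave.
- Leo (knave) says "Olivia is a knave" - this is FALSE (a lie) because Olivia is a knight.
- Eve (knight) says "Quinn tells the truth" - this is TRUE because Quinn is a knight.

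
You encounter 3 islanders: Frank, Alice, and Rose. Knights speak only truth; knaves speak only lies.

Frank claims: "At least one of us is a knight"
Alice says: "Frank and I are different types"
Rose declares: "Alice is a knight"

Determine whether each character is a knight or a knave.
Frank is a knave.
Alice is a knave.
Rose is a knave.

Verification:
- Frank (knave) says "At least one of us is a knight" - this is FALSE (a lie) because no one is a knight.
- Alice (knave) says "Frank and I are different types" - this is FALSE (a lie) because Alice is a knave and Frank is a knave.
- Rose (knave) says "Alice is a knight" - this is FALSE (a lie) because Alice is a knave.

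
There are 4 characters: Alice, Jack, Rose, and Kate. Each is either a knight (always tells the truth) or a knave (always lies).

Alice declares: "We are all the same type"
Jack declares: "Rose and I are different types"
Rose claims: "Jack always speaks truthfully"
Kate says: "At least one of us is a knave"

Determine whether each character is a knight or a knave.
Alice is a knave.
Jack is a knave.
Rose is a knave.
Kate is a knight.

Verification:
- Alice (knave) says "We are all the same type" - this is FALSE (a lie) because Kate is a knight and Alice, Jack, and Rose are knaves.
- Jack (knave) says "Rose and I are different types" - this is FALSE (a lie) because Jack is a knave and Rose is a knave.
- Rose (knave) says "Jack always speaks truthfully" - this is FALSE (a lie) because Jack is a knave.
- Kate (knight) says "At least one of us is a knave" - this is TRUE because Alice, Jack, and Rose are knaves.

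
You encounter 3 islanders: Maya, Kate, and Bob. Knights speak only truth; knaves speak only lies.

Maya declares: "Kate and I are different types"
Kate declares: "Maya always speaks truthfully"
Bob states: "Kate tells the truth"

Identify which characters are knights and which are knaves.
Maya is a knave.
Kate is a knave.
Bob is a knave.

Verification:
- Maya (knave) says "Kate and I are different types" - this is FALSE (a lie) because Maya is a knave and Kate is a knave.
- Kate (knave) says "Maya always speaks truthfully" - this is FALSE (a lie) because Maya is a knave.
- Bob (knave) says "Kate tells the truth" - this is FALSE (a lie) because Kate is a knave.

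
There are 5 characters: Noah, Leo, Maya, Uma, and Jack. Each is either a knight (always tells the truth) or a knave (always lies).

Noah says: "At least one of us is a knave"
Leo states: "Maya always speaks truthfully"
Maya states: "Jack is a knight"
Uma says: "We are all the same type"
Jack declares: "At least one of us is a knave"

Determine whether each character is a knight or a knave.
Noah is a knight.
Leo is a knight.
Maya is a knight.
Uma is a knave.
Jack is a knight.

Verification:
- Noah (knight) says "At least one of us is a knave" - this is TRUE because Uma is a knave.
- Leo (knight) says "Maya always speaks truthfully" - this is TRUE because Maya is a knight.
- Maya (knight) says "Jack is a knight" - this is TRUE because Jack is a knight.
- Uma (knave) says "We are all the same type" - this is FALSE (a lie) because Noah, Leo, Maya, and Jack are knights and Uma is a knave.
- Jack (knight) says "At least one of us is a knave" - this is TRUE because Uma is a knave.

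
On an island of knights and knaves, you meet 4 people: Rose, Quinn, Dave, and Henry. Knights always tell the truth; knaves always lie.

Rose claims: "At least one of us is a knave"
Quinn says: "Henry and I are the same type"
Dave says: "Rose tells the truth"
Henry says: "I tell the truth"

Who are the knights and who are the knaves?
Rose is a knight.
Quinn is a knave.
Dave is a knight.
Henry is a knight.

Verification:
- Rose (knight) says "At least one of us is a knave" - this is TRUE because Quinn is a knave.
- Quinn (knave) says "Henry and I are the same type" - this is FALSE (a lie) because Quinn is a knave and Henry is a knight.
- Dave (knight) says "Rose tells the truth" - this is TRUE because Rose is a knight.
- Henry (knight) says "I tell the truth" - this is TRUE because Henry is a knight.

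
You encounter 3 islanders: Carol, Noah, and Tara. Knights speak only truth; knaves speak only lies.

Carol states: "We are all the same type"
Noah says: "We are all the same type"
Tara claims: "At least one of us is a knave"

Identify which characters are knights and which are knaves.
Carol is a knave.
Noah is a knave.
Tara is a knight.

Verification:
- Carol (knave) says "We are all the same type" - this is FALSE (a lie) because Tara is a knight and Carol and Noah are knaves.
- Noah (knave) says "We are all the same type" - this is FALSE (a lie) because Tara is a knight and Carol and Noah are knaves.
- Tara (knight) says "At least one of us is a knave" - this is TRUE because Carol and Noah are knaves.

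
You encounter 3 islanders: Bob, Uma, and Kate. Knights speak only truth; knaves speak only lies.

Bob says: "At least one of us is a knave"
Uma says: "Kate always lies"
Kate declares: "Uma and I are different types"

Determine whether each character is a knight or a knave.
Bob is a knight.
Uma is a knave.
Kate is a knight.

Verification:
- Bob (knight) says "At least one of us is a knave" - this is TRUE because Uma is a knave.
- Uma (knave) says "Kate always lies" - this is FALSE (a lie) because Kate is a knight.
- Kate (knight) says "Uma and I are different types" - this is TRUE because Kate is a knight and Uma is a knave.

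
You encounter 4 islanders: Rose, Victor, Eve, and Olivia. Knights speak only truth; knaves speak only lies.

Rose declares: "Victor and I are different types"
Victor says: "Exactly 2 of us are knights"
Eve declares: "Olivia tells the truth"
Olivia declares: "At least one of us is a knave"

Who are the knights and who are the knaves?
Rose is a knight.
Victor is a knave.
Eve is a knight.
Olivia is a knight.

Verification:
- Rose (knight) says "Victor and I are different types" - this is TRUE because Rose is a knight and Victor is a knave.
- Victor (knave) says "Exactly 2 of us are knights" - this is FALSE (a lie) because there are 3 knights.
- Eve (knight) says "Olivia tells the truth" - this is TRUE because Olivia is a knight.
- Olivia (knight) says "At least one of us is a knave" - this is TRUE because Victor is a knave.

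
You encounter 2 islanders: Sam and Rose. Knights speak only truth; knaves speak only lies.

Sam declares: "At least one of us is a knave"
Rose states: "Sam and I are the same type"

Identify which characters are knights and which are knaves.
Sam is a knight.
Rose is a knave.

Verification:
- Sam (knight) says "At least one of us is a knave" - this is TRUE because Rose is a knave.
- Rose (knave) says "Sam and I are the same type" - this is FALSE (a lie) because Rose is a knave and Sam is a knight.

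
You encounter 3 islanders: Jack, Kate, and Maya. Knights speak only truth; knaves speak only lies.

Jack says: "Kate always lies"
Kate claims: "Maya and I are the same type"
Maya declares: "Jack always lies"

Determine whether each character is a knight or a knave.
Jack is a knave.
Kate is a knight.
Maya is a knight.

Verification:
- Jack (knave) says "Kate always lies" - this is FALSE (a lie) because Kate is a knight.
- Kate (knight) says "Maya and I are the same type" - this is TRUE because Kate is a knight and Maya is a knight.
- Maya (knight) says "Jack always lies" - this is TRUE because Jack is a knave.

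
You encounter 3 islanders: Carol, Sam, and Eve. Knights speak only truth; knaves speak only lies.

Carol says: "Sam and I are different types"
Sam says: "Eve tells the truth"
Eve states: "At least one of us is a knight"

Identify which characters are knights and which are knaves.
Carol is a knave.
Sam is a knave.
Eve is a knave.

Verification:
- Carol (knave) says "Sam and I are different types" - this is FALSE (a lie) because Carol is a knave and Sam is a knave.
- Sam (knave) says "Eve tells the truth" - this is FALSE (a lie) because Eve is a knave.
- Eve (knave) says "At least one of us is a knight" - this is FALSE (a lie) because no one is a knight.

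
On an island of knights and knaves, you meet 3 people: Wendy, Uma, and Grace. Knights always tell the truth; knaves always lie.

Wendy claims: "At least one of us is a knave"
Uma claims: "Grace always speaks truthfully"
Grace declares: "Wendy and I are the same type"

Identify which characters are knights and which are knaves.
Wendy is a knight.
Uma is a knave.
Grace is a knave.

Verification:
- Wendy (knight) says "At least one of us is a knave" - this is TRUE because Uma and Grace are knaves.
- Uma (knave) says "Grace always speaks truthfully" - this is FALSE (a lie) because Grace is a knave.
- Grace (knave) says "Wendy and I are the same type" - this is FALSE (a lie) because Grace is a knave and Wendy is a knight.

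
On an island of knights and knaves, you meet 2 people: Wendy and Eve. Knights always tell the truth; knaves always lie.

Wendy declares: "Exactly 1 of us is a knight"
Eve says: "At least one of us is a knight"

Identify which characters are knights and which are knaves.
Wendy is a knave.
Eve is a knave.

Verification:
- Wendy (knave) says "Exactly 1 of us is a knight" - this is FALSE (a lie) because there are 0 knights.
- Eve (knave) says "At least one of us is a knight" - this is FALSE (a lie) because no one is a knight.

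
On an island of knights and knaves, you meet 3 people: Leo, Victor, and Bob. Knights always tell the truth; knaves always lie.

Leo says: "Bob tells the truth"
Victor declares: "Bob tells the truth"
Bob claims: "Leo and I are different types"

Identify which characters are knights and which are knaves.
Leo is a knave.
Victor is a knave.
Bob is a knave.

Verification:
- Leo (knave) says "Bob tells the truth" - this is FALSE (a lie) because Bob is a knave.
- Victor (knave) says "Bob tells the truth" - this is FALSE (a lie) because Bob is a knave.
- Bob (knave) says "Leo and I are different types" - this is FALSE (a lie) because Bob is a knave and Leo is a knave.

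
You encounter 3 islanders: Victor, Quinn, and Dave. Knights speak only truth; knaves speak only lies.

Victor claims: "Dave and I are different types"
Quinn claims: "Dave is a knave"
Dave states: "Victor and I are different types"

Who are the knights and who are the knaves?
Victor is a knave.
Quinn is a knight.
Dave is a knave.

Verification:
- Victor (knave) says "Dave and I are different types" - this is FALSE (a lie) because Victor is a knave and Dave is a knave.
- Quinn (knight) says "Dave is a knave" - this is TRUE because Dave is a knave.
- Dave (knave) says "Victor and I are different types" - this is FALSE (a lie) because Dave is a knave and Victor is a knave.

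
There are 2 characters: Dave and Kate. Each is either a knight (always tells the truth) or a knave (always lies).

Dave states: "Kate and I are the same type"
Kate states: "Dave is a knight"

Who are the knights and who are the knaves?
Dave is a knight.
Kate is a knight.

Verification:
- Dave (knight) says "Kate and I are the same type" - this is TRUE because Dave is a knight and Kate is a knight.
- Kate (knight) says "Dave is a knight" - this is TRUE because Dave is a knight.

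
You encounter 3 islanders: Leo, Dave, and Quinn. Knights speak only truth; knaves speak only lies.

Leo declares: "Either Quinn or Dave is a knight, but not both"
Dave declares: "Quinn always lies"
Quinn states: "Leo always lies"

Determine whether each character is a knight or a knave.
Leo is a knight.
Dave is a knight.
Quinn is a knave.

Verification:
- Leo (knight) says "Either Quinn or Dave is a knight, but not both" - this is TRUE because Quinn is a knave and Dave is a knight.
- Dave (knight) says "Quinn always lies" - this is TRUE because Quinn is a knave.
- Quinn (knave) says "Leo always lies" - this is FALSE (a lie) because Leo is a knight.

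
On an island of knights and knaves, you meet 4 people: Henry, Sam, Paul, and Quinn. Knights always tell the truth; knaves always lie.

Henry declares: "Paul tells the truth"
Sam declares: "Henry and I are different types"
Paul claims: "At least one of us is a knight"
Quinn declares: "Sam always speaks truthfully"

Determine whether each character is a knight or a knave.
Henry is a knave.
Sam is a knave.
Paul is a knave.
Quinn is a knave.

Verification:
- Henry (knave) says "Paul tells the truth" - this is FALSE (a lie) because Paul is a knave.
- Sam (knave) says "Henry and I are different types" - this is FALSE (a lie) because Sam is a knave and Henry is a knave.
- Paul (knave) says "At least one of us is a knight" - this is FALSE (a lie) because no one is a knight.
- Quinn (knave) says "Sam always speaks truthfully" - this is FALSE (a lie) because Sam is a knave.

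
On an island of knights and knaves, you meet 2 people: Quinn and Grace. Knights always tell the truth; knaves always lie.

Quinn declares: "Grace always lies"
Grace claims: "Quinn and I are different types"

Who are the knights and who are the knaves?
Quinn is a knave.
Grace is a knight.

Verification:
- Quinn (knave) says "Grace always lies" - this is FALSE (a lie) because Grace is a knight.
- Grace (knight) says "Quinn and I are different types" - this is TRUE because Grace is a knight and Quinn is a knave.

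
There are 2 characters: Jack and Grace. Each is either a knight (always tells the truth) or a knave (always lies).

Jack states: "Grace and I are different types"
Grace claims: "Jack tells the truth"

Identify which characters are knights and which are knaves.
Jack is a knave.
Grace is a knave.

Verification:
- Jack (knave) says "Grace and I are different types" - this is FALSE (a lie) because Jack is a knave and Grace is a knave.
- Grace (knave) says "Jack tells the truth" - this is FALSE (a lie) because Jack is a knave.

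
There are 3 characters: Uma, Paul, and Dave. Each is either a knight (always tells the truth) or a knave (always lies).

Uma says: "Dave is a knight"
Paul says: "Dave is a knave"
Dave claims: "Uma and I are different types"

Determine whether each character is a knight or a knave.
Uma is a knave.
Paul is a knight.
Dave is a knave.

Verification:
- Uma (knave) says "Dave is a knight" - this is FALSE (a lie) because Dave is a knave.
- Paul (knight) says "Dave is a knave" - this is TRUE because Dave is a knave.
- Dave (knave) says "Uma and I are different types" - this is FALSE (a lie) because Dave is a knave and Uma is a knave.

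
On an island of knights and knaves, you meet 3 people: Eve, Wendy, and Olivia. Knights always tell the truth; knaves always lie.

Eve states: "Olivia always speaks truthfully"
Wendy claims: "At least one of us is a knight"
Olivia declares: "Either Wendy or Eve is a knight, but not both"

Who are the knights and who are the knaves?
Eve is a knave.
Wendy is a knave.
Olivia is a knave.

Verification:
- Eve (knave) says "Olivia always speaks truthfully" - this is FALSE (a lie) because Olivia is a knave.
- Wendy (knave) says "At least one of us is a knight" - this is FALSE (a lie) because no one is a knight.
- Olivia (knave) says "Either Wendy or Eve is a knight, but not both" - this is FALSE (a lie) because Wendy is a knave and Eve is a knave.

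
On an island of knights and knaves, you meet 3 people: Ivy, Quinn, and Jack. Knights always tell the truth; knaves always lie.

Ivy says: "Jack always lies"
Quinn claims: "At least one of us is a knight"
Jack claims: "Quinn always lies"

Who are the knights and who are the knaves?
Ivy is a knight.
Quinn is a knight.
Jack is a knave.

Verification:
- Ivy (knight) says "Jack always lies" - this is TRUE because Jack is a knave.
- Quinn (knight) says "At least one of us is a knight" - this is TRUE because Ivy and Quinn are knights.
- Jack (knave) says "Quinn always lies" - this is FALSE (a lie) because Quinn is a knight.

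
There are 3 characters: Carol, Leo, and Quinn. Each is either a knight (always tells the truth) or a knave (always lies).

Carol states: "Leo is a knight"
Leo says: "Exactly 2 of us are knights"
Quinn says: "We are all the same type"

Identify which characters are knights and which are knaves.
Carol is a knight.
Leo is a knight.
Quinn is a knave.

Verification:
- Carol (knight) says "Leo is a knight" - this is TRUE because Leo is a knight.
- Leo (knight) says "Exactly 2 of us are knights" - this is TRUE because there are 2 knights.
- Quinn (knave) says "We are all the same type" - this is FALSE (a lie) because Carol and Leo are knights and Quinn is a knave.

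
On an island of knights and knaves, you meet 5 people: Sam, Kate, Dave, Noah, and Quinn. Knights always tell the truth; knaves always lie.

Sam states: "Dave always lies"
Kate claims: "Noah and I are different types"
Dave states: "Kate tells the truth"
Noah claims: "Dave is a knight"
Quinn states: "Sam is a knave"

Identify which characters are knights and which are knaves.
Sam is a knight.
Kate is a knave.
Dave is a knave.
Noah is a knave.
Quinn is a knave.

Verification:
- Sam (knight) says "Dave always lies" - this is TRUE because Dave is a knave.
- Kate (knave) says "Noah and I are different types" - this is FALSE (a lie) because Kate is a knave and Noah is a knave.
- Dave (knave) says "Kate tells the truth" - this is FALSE (a lie) because Kate is a knave.
- Noah (knave) says "Dave is a knight" - this is FALSE (a lie) because Dave is a knave.
- Quinn (knave) says "Sam is a knave" - this is FALSE (a lie) because Sam is a knight.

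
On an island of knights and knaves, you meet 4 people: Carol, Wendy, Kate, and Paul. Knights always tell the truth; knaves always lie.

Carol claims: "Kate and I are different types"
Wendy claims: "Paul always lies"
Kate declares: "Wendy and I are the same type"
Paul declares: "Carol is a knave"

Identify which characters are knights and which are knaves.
Carol is a knight.
Wendy is a knight.
Kate is a knave.
Paul is a knave.

Verification:
- Carol (knight) says "Kate and I are different types" - this is TRUE because Carol is a knight and Kate is a knave.
- Wendy (knight) says "Paul always lies" - this is TRUE because Paul is a knave.
- Kate (knave) says "Wendy and I are the same type" - this is FALSE (a lie) because Kate is a knave and Wendy is a knight.
- Paul (knave) says "Carol is a knave" - this is FALSE (a lie) because Carol is a knight.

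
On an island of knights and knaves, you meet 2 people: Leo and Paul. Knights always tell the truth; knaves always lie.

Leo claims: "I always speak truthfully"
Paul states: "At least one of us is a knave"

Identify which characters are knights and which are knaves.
Leo is a knave.
Paul is a knight.

Verification:
- Leo (knave) says "I always speak truthfully" - this is FALSE (a lie) because Leo is a knave.
- Paul (knight) says "At least one of us is a knave" - this is TRUE because Leo is a knave.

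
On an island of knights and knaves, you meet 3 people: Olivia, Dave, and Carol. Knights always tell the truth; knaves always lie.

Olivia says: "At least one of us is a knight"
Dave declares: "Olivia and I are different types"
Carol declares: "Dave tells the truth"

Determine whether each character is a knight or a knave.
Olivia is a knave.
Dave is a knave.
Carol is a knave.

Verification:
- Olivia (knave) says "At least one of us is a knight" - this is FALSE (a lie) because no one is a knight.
- Dave (knave) says "Olivia and I are different types" - this is FALSE (a lie) because Dave is a knave and Olivia is a knave.
- Carol (knave) says "Dave tells the truth" - this is FALSE (a lie) because Dave is a knave.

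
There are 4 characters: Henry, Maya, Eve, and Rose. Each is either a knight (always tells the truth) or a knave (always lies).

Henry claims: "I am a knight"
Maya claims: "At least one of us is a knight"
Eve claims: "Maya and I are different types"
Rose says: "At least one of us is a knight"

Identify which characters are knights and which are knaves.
Henry is a knave.
Maya is a knave.
Eve is a knave.
Rose is a knave.

Verification:
- Henry (knave) says "I am a knight" - this is FALSE (a lie) because Henry is a knave.
- Maya (knave) says "At least one of us is a knight" - this is FALSE (a lie) because no one is a knight.
- Eve (knave) says "Maya and I are different types" - this is FALSE (a lie) because Eve is a knave and Maya is a knave.
- Rose (knave) says "At least one of us is a knight" - this is FALSE (a lie) because no one is a knight.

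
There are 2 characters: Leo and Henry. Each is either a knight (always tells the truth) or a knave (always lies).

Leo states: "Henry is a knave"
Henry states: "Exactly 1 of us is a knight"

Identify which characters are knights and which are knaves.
Leo is a knave.
Henry is a knight.

Verification:
- Leo (knave) says "Henry is a knave" - this is FALSE (a lie) because Henry is a knight.
- Henry (knight) says "Exactly 1 of us is a knight" - this is TRUE because there are 1 knights.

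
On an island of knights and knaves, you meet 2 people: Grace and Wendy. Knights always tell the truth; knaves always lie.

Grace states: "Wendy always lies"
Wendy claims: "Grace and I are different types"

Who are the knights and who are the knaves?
Grace is a knave.
Wendy is a knight.

Verification:
- Grace (knave) says "Wendy always lies" - this is FALSE (a lie) because Wendy is a knight.
- Wendy (knight) says "Grace and I are different types" - this is TRUE because Wendy is a knight and Grace is a knave.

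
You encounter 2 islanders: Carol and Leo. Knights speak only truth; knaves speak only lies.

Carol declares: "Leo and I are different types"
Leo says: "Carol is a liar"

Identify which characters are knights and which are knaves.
Carol is a knight.
Leo is a knave.

Verification:
- Carol (knight) says "Leo and I are different types" - this is TRUE because Carol is a knight and Leo is a knave.
- Leo (knave) says "Carol is a liar" - this is FALSE (a lie) because Carol is a knight.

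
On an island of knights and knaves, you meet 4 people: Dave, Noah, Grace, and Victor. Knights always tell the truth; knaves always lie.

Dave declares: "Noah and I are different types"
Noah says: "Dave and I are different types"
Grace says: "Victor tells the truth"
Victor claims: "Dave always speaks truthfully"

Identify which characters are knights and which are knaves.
Dave is a knave.
Noah is a knave.
Grace is a knave.
Victor is a knave.

Verification:
- Dave (knave) says "Noah and I are different types" - this is FALSE (a lie) because Dave is a knave and Noah is a knave.
- Noah (knave) says "Dave and I are different types" - this is FALSE (a lie) because Noah is a knave and Dave is a knave.
- Grace (knave) says "Victor tells the truth" - this is FALSE (a lie) because Victor is a knave.
- Victor (knave) says "Dave always speaks truthfully" - this is FALSE (a lie) because Dave is a knave.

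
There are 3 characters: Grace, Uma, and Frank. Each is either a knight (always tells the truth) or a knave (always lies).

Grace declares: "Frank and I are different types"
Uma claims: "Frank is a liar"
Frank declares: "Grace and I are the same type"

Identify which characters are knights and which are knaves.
Grace is a knight.
Uma is a knight.
Frank is a knave.

Verification:
- Grace (knight) says "Frank and I are different types" - this is TRUE because Grace is a knight and Frank is a knave.
- Uma (knight) says "Frank is a liar" - this is TRUE because Frank is a knave.
- Frank (knave) says "Grace and I are the same type" - this is FALSE (a lie) because Frank is a knave and Grace is a knight.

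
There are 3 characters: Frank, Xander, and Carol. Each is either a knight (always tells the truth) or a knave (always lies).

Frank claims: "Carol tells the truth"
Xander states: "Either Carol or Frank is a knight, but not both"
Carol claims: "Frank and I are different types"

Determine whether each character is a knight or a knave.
Frank is a knave.
Xander is a knave.
Carol is a knave.

Verification:
- Frank (knave) says "Carol tells the truth" - this is FALSE (a lie) because Carol is a knave.
- Xander (knave) says "Either Carol or Frank is a knight, but not both" - this is FALSE (a lie) because Carol is a knave and Frank is a knave.
- Carol (knave) says "Frank and I are different types" - this is FALSE (a lie) because Carol is a knave and Frank is a knave.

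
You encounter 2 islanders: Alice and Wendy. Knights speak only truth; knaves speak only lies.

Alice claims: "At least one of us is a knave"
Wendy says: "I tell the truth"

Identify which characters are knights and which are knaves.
Alice is a knight.
Wendy is a knave.

Verification:
- Alice (knight) says "At least one of us is a knave" - this is TRUE because Wendy is a knave.
- Wendy (knave) says "I tell the truth" - this is FALSE (a lie) because Wendy is a knave.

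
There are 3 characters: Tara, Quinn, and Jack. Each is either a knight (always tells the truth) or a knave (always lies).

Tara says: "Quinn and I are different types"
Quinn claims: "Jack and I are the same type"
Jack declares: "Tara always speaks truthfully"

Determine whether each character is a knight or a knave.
Tara is a knight.
Quinn is a knave.
Jack is a knight.

Verification:
- Tara (knight) says "Quinn and I are different types" - this is TRUE because Tara is a knight and Quinn is a knave.
- Quinn (knave) says "Jack and I are the same type" - this is FALSE (a lie) because Quinn is a knave and Jack is a knight.
- Jack (knight) says "Tara always speaks truthfully" - this is TRUE because Tara is a knight.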